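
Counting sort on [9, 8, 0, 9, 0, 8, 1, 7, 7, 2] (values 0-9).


Input: [9, 8, 0, 9, 0, 8, 1, 7, 7, 2]
Counts: [2, 1, 1, 0, 0, 0, 0, 2, 2, 2]

Sorted: [0, 0, 1, 2, 7, 7, 8, 8, 9, 9]


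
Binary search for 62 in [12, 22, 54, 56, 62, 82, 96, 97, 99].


Step 1: lo=0, hi=8, mid=4, val=62

Found at index 4


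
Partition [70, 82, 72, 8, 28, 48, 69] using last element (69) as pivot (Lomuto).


Pivot: 69
  8 <= 69: swap -> [8, 82, 72, 70, 28, 48, 69]
  28 <= 69: swap -> [8, 28, 72, 70, 82, 48, 69]
  48 <= 69: swap -> [8, 28, 48, 70, 82, 72, 69]
Place pivot at 3: [8, 28, 48, 69, 82, 72, 70]

Partitioned: [8, 28, 48, 69, 82, 72, 70]


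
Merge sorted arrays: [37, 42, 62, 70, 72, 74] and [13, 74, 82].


Take 13 from B
Take 37 from A
Take 42 from A
Take 62 from A
Take 70 from A
Take 72 from A
Take 74 from A

Merged: [13, 37, 42, 62, 70, 72, 74, 74, 82]


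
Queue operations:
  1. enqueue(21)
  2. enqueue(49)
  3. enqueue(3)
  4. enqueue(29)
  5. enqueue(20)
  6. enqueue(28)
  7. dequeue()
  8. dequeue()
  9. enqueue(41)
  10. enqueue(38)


enqueue(21) -> [21]
enqueue(49) -> [21, 49]
enqueue(3) -> [21, 49, 3]
enqueue(29) -> [21, 49, 3, 29]
enqueue(20) -> [21, 49, 3, 29, 20]
enqueue(28) -> [21, 49, 3, 29, 20, 28]
dequeue()->21, [49, 3, 29, 20, 28]
dequeue()->49, [3, 29, 20, 28]
enqueue(41) -> [3, 29, 20, 28, 41]
enqueue(38) -> [3, 29, 20, 28, 41, 38]

Final queue: [3, 29, 20, 28, 41, 38]


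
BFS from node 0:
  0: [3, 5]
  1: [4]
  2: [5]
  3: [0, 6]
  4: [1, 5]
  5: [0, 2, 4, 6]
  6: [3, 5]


Visit 0, enqueue [3, 5]
Visit 3, enqueue [6]
Visit 5, enqueue [2, 4]
Visit 6, enqueue []
Visit 2, enqueue []
Visit 4, enqueue [1]
Visit 1, enqueue []

BFS order: [0, 3, 5, 6, 2, 4, 1]


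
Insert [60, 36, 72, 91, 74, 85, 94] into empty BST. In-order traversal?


Insert 60: root
Insert 36: L from 60
Insert 72: R from 60
Insert 91: R from 60 -> R from 72
Insert 74: R from 60 -> R from 72 -> L from 91
Insert 85: R from 60 -> R from 72 -> L from 91 -> R from 74
Insert 94: R from 60 -> R from 72 -> R from 91

In-order: [36, 60, 72, 74, 85, 91, 94]


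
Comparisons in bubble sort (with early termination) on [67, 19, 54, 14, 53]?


Algorithm: bubble sort (with early termination)
Input: [67, 19, 54, 14, 53]
Sorted: [14, 19, 53, 54, 67]

10


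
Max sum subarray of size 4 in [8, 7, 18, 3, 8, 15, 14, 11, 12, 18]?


[0:4]: 36
[1:5]: 36
[2:6]: 44
[3:7]: 40
[4:8]: 48
[5:9]: 52
[6:10]: 55

Max: 55 at [6:10]


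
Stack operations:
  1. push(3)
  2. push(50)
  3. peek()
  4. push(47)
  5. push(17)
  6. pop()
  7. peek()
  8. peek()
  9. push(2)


push(3) -> [3]
push(50) -> [3, 50]
peek()->50
push(47) -> [3, 50, 47]
push(17) -> [3, 50, 47, 17]
pop()->17, [3, 50, 47]
peek()->47
peek()->47
push(2) -> [3, 50, 47, 2]

Final stack: [3, 50, 47, 2]


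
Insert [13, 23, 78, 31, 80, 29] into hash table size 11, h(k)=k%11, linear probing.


Insert 13: h=2 -> slot 2
Insert 23: h=1 -> slot 1
Insert 78: h=1, 2 probes -> slot 3
Insert 31: h=9 -> slot 9
Insert 80: h=3, 1 probes -> slot 4
Insert 29: h=7 -> slot 7

Table: [None, 23, 13, 78, 80, None, None, 29, None, 31, None]


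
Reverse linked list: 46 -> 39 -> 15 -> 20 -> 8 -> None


Step 1: curr=46, set curr.next=prev(None) | reversed so far: 46
Step 2: curr=39, set curr.next=prev(46) | reversed so far: 39 -> 46
Step 3: curr=15, set curr.next=prev(39) | reversed so far: 15 -> 39 -> 46
Step 4: curr=20, set curr.next=prev(15) | reversed so far: 20 -> 15 -> 39 -> 46
Step 5: curr=8, set curr.next=prev(20) | reversed so far: 8 -> 20 -> 15 -> 39 -> 46

8 -> 20 -> 15 -> 39 -> 46 -> None


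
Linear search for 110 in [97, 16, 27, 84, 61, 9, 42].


i=0: 97!=110
i=1: 16!=110
i=2: 27!=110
i=3: 84!=110
i=4: 61!=110
i=5: 9!=110
i=6: 42!=110

Not found, 7 comps


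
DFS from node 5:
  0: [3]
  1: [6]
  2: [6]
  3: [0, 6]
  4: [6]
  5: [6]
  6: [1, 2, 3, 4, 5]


Visit 5, push [6]
Visit 6, push [4, 3, 2, 1]
Visit 1, push []
Visit 2, push []
Visit 3, push [0]
Visit 0, push []
Visit 4, push []

DFS order: [5, 6, 1, 2, 3, 0, 4]


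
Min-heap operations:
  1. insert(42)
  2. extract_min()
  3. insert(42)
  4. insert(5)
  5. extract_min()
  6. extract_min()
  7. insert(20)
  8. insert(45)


insert(42) -> [42]
extract_min()->42, []
insert(42) -> [42]
insert(5) -> [5, 42]
extract_min()->5, [42]
extract_min()->42, []
insert(20) -> [20]
insert(45) -> [20, 45]

Final heap: [20, 45]


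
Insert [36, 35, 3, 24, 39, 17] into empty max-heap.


Insert 36: [36]
Insert 35: [36, 35]
Insert 3: [36, 35, 3]
Insert 24: [36, 35, 3, 24]
Insert 39: [39, 36, 3, 24, 35]
Insert 17: [39, 36, 17, 24, 35, 3]

Final heap: [39, 36, 17, 24, 35, 3]


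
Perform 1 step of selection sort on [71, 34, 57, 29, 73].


Initial: [71, 34, 57, 29, 73]
Step 1: min=29 at 3
  Swap: [29, 34, 57, 71, 73]

After 1 step: [29, 34, 57, 71, 73]


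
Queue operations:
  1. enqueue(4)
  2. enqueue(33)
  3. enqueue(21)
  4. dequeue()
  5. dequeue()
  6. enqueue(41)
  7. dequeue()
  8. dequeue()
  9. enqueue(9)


enqueue(4) -> [4]
enqueue(33) -> [4, 33]
enqueue(21) -> [4, 33, 21]
dequeue()->4, [33, 21]
dequeue()->33, [21]
enqueue(41) -> [21, 41]
dequeue()->21, [41]
dequeue()->41, []
enqueue(9) -> [9]

Final queue: [9]


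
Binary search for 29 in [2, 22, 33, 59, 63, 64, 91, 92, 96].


Step 1: lo=0, hi=8, mid=4, val=63
Step 2: lo=0, hi=3, mid=1, val=22
Step 3: lo=2, hi=3, mid=2, val=33

Not found


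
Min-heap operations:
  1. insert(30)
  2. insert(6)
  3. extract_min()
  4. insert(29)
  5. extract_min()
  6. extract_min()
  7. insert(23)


insert(30) -> [30]
insert(6) -> [6, 30]
extract_min()->6, [30]
insert(29) -> [29, 30]
extract_min()->29, [30]
extract_min()->30, []
insert(23) -> [23]

Final heap: [23]


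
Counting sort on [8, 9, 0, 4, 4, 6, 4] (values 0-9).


Input: [8, 9, 0, 4, 4, 6, 4]
Counts: [1, 0, 0, 0, 3, 0, 1, 0, 1, 1]

Sorted: [0, 4, 4, 4, 6, 8, 9]


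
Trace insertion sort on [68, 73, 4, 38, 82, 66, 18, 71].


Initial: [68, 73, 4, 38, 82, 66, 18, 71]
Insert 73: [68, 73, 4, 38, 82, 66, 18, 71]
Insert 4: [4, 68, 73, 38, 82, 66, 18, 71]
Insert 38: [4, 38, 68, 73, 82, 66, 18, 71]
Insert 82: [4, 38, 68, 73, 82, 66, 18, 71]
Insert 66: [4, 38, 66, 68, 73, 82, 18, 71]
Insert 18: [4, 18, 38, 66, 68, 73, 82, 71]
Insert 71: [4, 18, 38, 66, 68, 71, 73, 82]

Sorted: [4, 18, 38, 66, 68, 71, 73, 82]


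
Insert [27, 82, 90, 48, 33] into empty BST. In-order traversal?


Insert 27: root
Insert 82: R from 27
Insert 90: R from 27 -> R from 82
Insert 48: R from 27 -> L from 82
Insert 33: R from 27 -> L from 82 -> L from 48

In-order: [27, 33, 48, 82, 90]


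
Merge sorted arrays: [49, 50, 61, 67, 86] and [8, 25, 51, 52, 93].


Take 8 from B
Take 25 from B
Take 49 from A
Take 50 from A
Take 51 from B
Take 52 from B
Take 61 from A
Take 67 from A
Take 86 from A

Merged: [8, 25, 49, 50, 51, 52, 61, 67, 86, 93]


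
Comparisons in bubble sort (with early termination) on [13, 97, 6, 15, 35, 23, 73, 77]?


Algorithm: bubble sort (with early termination)
Input: [13, 97, 6, 15, 35, 23, 73, 77]
Sorted: [6, 13, 15, 23, 35, 73, 77, 97]

18


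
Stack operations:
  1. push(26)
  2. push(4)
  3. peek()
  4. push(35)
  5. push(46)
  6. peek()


push(26) -> [26]
push(4) -> [26, 4]
peek()->4
push(35) -> [26, 4, 35]
push(46) -> [26, 4, 35, 46]
peek()->46

Final stack: [26, 4, 35, 46]


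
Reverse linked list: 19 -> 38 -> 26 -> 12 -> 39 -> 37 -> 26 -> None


Step 1: curr=19, set curr.next=prev(None) | reversed so far: 19
Step 2: curr=38, set curr.next=prev(19) | reversed so far: 38 -> 19
Step 3: curr=26, set curr.next=prev(38) | reversed so far: 26 -> 38 -> 19
Step 4: curr=12, set curr.next=prev(26) | reversed so far: 12 -> 26 -> 38 -> 19
Step 5: curr=39, set curr.next=prev(12) | reversed so far: 39 -> 12 -> 26 -> 38 -> 19
Step 6: curr=37, set curr.next=prev(39) | reversed so far: 37 -> 39 -> 12 -> 26 -> 38 -> 19
Step 7: curr=26, set curr.next=prev(37) | reversed so far: 26 -> 37 -> 39 -> 12 -> 26 -> 38 -> 19

26 -> 37 -> 39 -> 12 -> 26 -> 38 -> 19 -> None


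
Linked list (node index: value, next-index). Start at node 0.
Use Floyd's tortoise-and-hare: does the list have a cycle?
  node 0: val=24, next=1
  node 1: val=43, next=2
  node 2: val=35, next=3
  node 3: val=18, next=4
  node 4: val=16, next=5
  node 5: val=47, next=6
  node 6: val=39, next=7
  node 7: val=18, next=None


Floyd's tortoise (slow, +1) and hare (fast, +2):
  init: slow=0, fast=0
  step 1: slow=1, fast=2
  step 2: slow=2, fast=4
  step 3: slow=3, fast=6
  step 4: fast 6->7->None, no cycle

Cycle: no


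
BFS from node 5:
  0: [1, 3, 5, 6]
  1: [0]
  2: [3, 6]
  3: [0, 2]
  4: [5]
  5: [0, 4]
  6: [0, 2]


Visit 5, enqueue [0, 4]
Visit 0, enqueue [1, 3, 6]
Visit 4, enqueue []
Visit 1, enqueue []
Visit 3, enqueue [2]
Visit 6, enqueue []
Visit 2, enqueue []

BFS order: [5, 0, 4, 1, 3, 6, 2]


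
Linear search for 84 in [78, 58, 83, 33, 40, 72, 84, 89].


i=0: 78!=84
i=1: 58!=84
i=2: 83!=84
i=3: 33!=84
i=4: 40!=84
i=5: 72!=84
i=6: 84==84 found!

Found at 6, 7 comps


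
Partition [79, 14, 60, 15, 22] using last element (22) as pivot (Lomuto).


Pivot: 22
  14 <= 22: swap -> [14, 79, 60, 15, 22]
  15 <= 22: swap -> [14, 15, 60, 79, 22]
Place pivot at 2: [14, 15, 22, 79, 60]

Partitioned: [14, 15, 22, 79, 60]


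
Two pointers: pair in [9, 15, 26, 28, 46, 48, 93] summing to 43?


lo=0(9)+hi=6(93)=102
lo=0(9)+hi=5(48)=57
lo=0(9)+hi=4(46)=55
lo=0(9)+hi=3(28)=37
lo=1(15)+hi=3(28)=43

Yes: 15+28=43


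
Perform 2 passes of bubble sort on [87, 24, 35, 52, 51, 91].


Initial: [87, 24, 35, 52, 51, 91]
Pass 1: [24, 35, 52, 51, 87, 91] (4 swaps)
Pass 2: [24, 35, 51, 52, 87, 91] (1 swaps)

After 2 passes: [24, 35, 51, 52, 87, 91]


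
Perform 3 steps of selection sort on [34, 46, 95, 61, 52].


Initial: [34, 46, 95, 61, 52]
Step 1: min=34 at 0
  Swap: [34, 46, 95, 61, 52]
Step 2: min=46 at 1
  Swap: [34, 46, 95, 61, 52]
Step 3: min=52 at 4
  Swap: [34, 46, 52, 61, 95]

After 3 steps: [34, 46, 52, 61, 95]


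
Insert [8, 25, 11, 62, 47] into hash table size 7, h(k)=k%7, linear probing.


Insert 8: h=1 -> slot 1
Insert 25: h=4 -> slot 4
Insert 11: h=4, 1 probes -> slot 5
Insert 62: h=6 -> slot 6
Insert 47: h=5, 2 probes -> slot 0

Table: [47, 8, None, None, 25, 11, 62]


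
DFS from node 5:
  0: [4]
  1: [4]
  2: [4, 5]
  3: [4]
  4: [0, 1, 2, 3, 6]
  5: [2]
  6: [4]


Visit 5, push [2]
Visit 2, push [4]
Visit 4, push [6, 3, 1, 0]
Visit 0, push []
Visit 1, push []
Visit 3, push []
Visit 6, push []

DFS order: [5, 2, 4, 0, 1, 3, 6]


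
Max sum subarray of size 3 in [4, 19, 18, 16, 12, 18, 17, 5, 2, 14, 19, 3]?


[0:3]: 41
[1:4]: 53
[2:5]: 46
[3:6]: 46
[4:7]: 47
[5:8]: 40
[6:9]: 24
[7:10]: 21
[8:11]: 35
[9:12]: 36

Max: 53 at [1:4]


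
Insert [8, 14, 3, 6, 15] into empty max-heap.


Insert 8: [8]
Insert 14: [14, 8]
Insert 3: [14, 8, 3]
Insert 6: [14, 8, 3, 6]
Insert 15: [15, 14, 3, 6, 8]

Final heap: [15, 14, 3, 6, 8]


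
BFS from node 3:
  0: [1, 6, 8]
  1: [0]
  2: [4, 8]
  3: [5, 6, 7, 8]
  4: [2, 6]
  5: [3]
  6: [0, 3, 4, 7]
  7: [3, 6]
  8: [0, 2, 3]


Visit 3, enqueue [5, 6, 7, 8]
Visit 5, enqueue []
Visit 6, enqueue [0, 4]
Visit 7, enqueue []
Visit 8, enqueue [2]
Visit 0, enqueue [1]
Visit 4, enqueue []
Visit 2, enqueue []
Visit 1, enqueue []

BFS order: [3, 5, 6, 7, 8, 0, 4, 2, 1]


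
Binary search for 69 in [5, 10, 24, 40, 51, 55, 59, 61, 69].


Step 1: lo=0, hi=8, mid=4, val=51
Step 2: lo=5, hi=8, mid=6, val=59
Step 3: lo=7, hi=8, mid=7, val=61
Step 4: lo=8, hi=8, mid=8, val=69

Found at index 8


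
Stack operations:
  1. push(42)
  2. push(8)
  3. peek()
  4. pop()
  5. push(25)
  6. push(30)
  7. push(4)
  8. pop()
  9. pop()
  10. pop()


push(42) -> [42]
push(8) -> [42, 8]
peek()->8
pop()->8, [42]
push(25) -> [42, 25]
push(30) -> [42, 25, 30]
push(4) -> [42, 25, 30, 4]
pop()->4, [42, 25, 30]
pop()->30, [42, 25]
pop()->25, [42]

Final stack: [42]


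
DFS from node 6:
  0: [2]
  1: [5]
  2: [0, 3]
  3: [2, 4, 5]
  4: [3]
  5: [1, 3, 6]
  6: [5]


Visit 6, push [5]
Visit 5, push [3, 1]
Visit 1, push []
Visit 3, push [4, 2]
Visit 2, push [0]
Visit 0, push []
Visit 4, push []

DFS order: [6, 5, 1, 3, 2, 0, 4]


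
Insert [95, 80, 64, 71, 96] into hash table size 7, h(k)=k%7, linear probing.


Insert 95: h=4 -> slot 4
Insert 80: h=3 -> slot 3
Insert 64: h=1 -> slot 1
Insert 71: h=1, 1 probes -> slot 2
Insert 96: h=5 -> slot 5

Table: [None, 64, 71, 80, 95, 96, None]


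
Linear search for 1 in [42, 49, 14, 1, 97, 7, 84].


i=0: 42!=1
i=1: 49!=1
i=2: 14!=1
i=3: 1==1 found!

Found at 3, 4 comps


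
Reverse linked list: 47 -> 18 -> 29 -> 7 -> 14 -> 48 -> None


Step 1: curr=47, set curr.next=prev(None) | reversed so far: 47
Step 2: curr=18, set curr.next=prev(47) | reversed so far: 18 -> 47
Step 3: curr=29, set curr.next=prev(18) | reversed so far: 29 -> 18 -> 47
Step 4: curr=7, set curr.next=prev(29) | reversed so far: 7 -> 29 -> 18 -> 47
Step 5: curr=14, set curr.next=prev(7) | reversed so far: 14 -> 7 -> 29 -> 18 -> 47
Step 6: curr=48, set curr.next=prev(14) | reversed so far: 48 -> 14 -> 7 -> 29 -> 18 -> 47

48 -> 14 -> 7 -> 29 -> 18 -> 47 -> None


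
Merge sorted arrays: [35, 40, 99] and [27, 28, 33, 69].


Take 27 from B
Take 28 from B
Take 33 from B
Take 35 from A
Take 40 from A
Take 69 from B

Merged: [27, 28, 33, 35, 40, 69, 99]


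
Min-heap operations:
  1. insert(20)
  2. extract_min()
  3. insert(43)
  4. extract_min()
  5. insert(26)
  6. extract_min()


insert(20) -> [20]
extract_min()->20, []
insert(43) -> [43]
extract_min()->43, []
insert(26) -> [26]
extract_min()->26, []

Final heap: []


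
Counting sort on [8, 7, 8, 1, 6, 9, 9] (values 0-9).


Input: [8, 7, 8, 1, 6, 9, 9]
Counts: [0, 1, 0, 0, 0, 0, 1, 1, 2, 2]

Sorted: [1, 6, 7, 8, 8, 9, 9]


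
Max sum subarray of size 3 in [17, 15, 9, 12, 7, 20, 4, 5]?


[0:3]: 41
[1:4]: 36
[2:5]: 28
[3:6]: 39
[4:7]: 31
[5:8]: 29

Max: 41 at [0:3]


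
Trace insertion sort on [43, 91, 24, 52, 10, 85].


Initial: [43, 91, 24, 52, 10, 85]
Insert 91: [43, 91, 24, 52, 10, 85]
Insert 24: [24, 43, 91, 52, 10, 85]
Insert 52: [24, 43, 52, 91, 10, 85]
Insert 10: [10, 24, 43, 52, 91, 85]
Insert 85: [10, 24, 43, 52, 85, 91]

Sorted: [10, 24, 43, 52, 85, 91]


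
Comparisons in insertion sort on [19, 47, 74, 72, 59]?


Algorithm: insertion sort
Input: [19, 47, 74, 72, 59]
Sorted: [19, 47, 59, 72, 74]

7


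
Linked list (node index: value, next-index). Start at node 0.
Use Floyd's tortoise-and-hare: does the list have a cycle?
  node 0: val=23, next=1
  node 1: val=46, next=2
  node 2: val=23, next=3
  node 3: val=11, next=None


Floyd's tortoise (slow, +1) and hare (fast, +2):
  init: slow=0, fast=0
  step 1: slow=1, fast=2
  step 2: fast 2->3->None, no cycle

Cycle: no


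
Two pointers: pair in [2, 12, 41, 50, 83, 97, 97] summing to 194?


lo=0(2)+hi=6(97)=99
lo=1(12)+hi=6(97)=109
lo=2(41)+hi=6(97)=138
lo=3(50)+hi=6(97)=147
lo=4(83)+hi=6(97)=180
lo=5(97)+hi=6(97)=194

Yes: 97+97=194


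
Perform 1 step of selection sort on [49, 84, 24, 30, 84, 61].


Initial: [49, 84, 24, 30, 84, 61]
Step 1: min=24 at 2
  Swap: [24, 84, 49, 30, 84, 61]

After 1 step: [24, 84, 49, 30, 84, 61]


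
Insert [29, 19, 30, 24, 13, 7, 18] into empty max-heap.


Insert 29: [29]
Insert 19: [29, 19]
Insert 30: [30, 19, 29]
Insert 24: [30, 24, 29, 19]
Insert 13: [30, 24, 29, 19, 13]
Insert 7: [30, 24, 29, 19, 13, 7]
Insert 18: [30, 24, 29, 19, 13, 7, 18]

Final heap: [30, 24, 29, 19, 13, 7, 18]


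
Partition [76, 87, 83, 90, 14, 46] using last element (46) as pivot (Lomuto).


Pivot: 46
  14 <= 46: swap -> [14, 87, 83, 90, 76, 46]
Place pivot at 1: [14, 46, 83, 90, 76, 87]

Partitioned: [14, 46, 83, 90, 76, 87]


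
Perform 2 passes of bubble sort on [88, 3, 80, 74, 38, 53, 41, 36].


Initial: [88, 3, 80, 74, 38, 53, 41, 36]
Pass 1: [3, 80, 74, 38, 53, 41, 36, 88] (7 swaps)
Pass 2: [3, 74, 38, 53, 41, 36, 80, 88] (5 swaps)

After 2 passes: [3, 74, 38, 53, 41, 36, 80, 88]


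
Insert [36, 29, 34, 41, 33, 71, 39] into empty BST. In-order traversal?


Insert 36: root
Insert 29: L from 36
Insert 34: L from 36 -> R from 29
Insert 41: R from 36
Insert 33: L from 36 -> R from 29 -> L from 34
Insert 71: R from 36 -> R from 41
Insert 39: R from 36 -> L from 41

In-order: [29, 33, 34, 36, 39, 41, 71]


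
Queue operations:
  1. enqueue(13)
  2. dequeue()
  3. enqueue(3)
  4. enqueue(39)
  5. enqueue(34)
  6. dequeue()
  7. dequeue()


enqueue(13) -> [13]
dequeue()->13, []
enqueue(3) -> [3]
enqueue(39) -> [3, 39]
enqueue(34) -> [3, 39, 34]
dequeue()->3, [39, 34]
dequeue()->39, [34]

Final queue: [34]


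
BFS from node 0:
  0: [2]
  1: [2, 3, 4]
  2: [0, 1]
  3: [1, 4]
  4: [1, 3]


Visit 0, enqueue [2]
Visit 2, enqueue [1]
Visit 1, enqueue [3, 4]
Visit 3, enqueue []
Visit 4, enqueue []

BFS order: [0, 2, 1, 3, 4]


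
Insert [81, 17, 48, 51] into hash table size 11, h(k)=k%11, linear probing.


Insert 81: h=4 -> slot 4
Insert 17: h=6 -> slot 6
Insert 48: h=4, 1 probes -> slot 5
Insert 51: h=7 -> slot 7

Table: [None, None, None, None, 81, 48, 17, 51, None, None, None]


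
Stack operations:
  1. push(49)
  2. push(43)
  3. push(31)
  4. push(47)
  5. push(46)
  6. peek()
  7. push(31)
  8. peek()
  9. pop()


push(49) -> [49]
push(43) -> [49, 43]
push(31) -> [49, 43, 31]
push(47) -> [49, 43, 31, 47]
push(46) -> [49, 43, 31, 47, 46]
peek()->46
push(31) -> [49, 43, 31, 47, 46, 31]
peek()->31
pop()->31, [49, 43, 31, 47, 46]

Final stack: [49, 43, 31, 47, 46]


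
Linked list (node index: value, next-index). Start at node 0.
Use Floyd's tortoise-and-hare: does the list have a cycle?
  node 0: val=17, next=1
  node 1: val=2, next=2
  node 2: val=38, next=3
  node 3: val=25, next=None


Floyd's tortoise (slow, +1) and hare (fast, +2):
  init: slow=0, fast=0
  step 1: slow=1, fast=2
  step 2: fast 2->3->None, no cycle

Cycle: no


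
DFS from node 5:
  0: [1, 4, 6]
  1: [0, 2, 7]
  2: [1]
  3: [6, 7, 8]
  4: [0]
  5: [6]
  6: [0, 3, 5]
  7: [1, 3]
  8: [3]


Visit 5, push [6]
Visit 6, push [3, 0]
Visit 0, push [4, 1]
Visit 1, push [7, 2]
Visit 2, push []
Visit 7, push [3]
Visit 3, push [8]
Visit 8, push []
Visit 4, push []

DFS order: [5, 6, 0, 1, 2, 7, 3, 8, 4]


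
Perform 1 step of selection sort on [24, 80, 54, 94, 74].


Initial: [24, 80, 54, 94, 74]
Step 1: min=24 at 0
  Swap: [24, 80, 54, 94, 74]

After 1 step: [24, 80, 54, 94, 74]


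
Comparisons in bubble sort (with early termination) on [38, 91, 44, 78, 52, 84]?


Algorithm: bubble sort (with early termination)
Input: [38, 91, 44, 78, 52, 84]
Sorted: [38, 44, 52, 78, 84, 91]

12


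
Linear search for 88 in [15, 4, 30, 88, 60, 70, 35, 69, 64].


i=0: 15!=88
i=1: 4!=88
i=2: 30!=88
i=3: 88==88 found!

Found at 3, 4 comps


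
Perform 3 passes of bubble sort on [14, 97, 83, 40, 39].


Initial: [14, 97, 83, 40, 39]
Pass 1: [14, 83, 40, 39, 97] (3 swaps)
Pass 2: [14, 40, 39, 83, 97] (2 swaps)
Pass 3: [14, 39, 40, 83, 97] (1 swaps)

After 3 passes: [14, 39, 40, 83, 97]


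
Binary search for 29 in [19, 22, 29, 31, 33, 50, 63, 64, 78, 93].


Step 1: lo=0, hi=9, mid=4, val=33
Step 2: lo=0, hi=3, mid=1, val=22
Step 3: lo=2, hi=3, mid=2, val=29

Found at index 2


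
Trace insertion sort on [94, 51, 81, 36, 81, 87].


Initial: [94, 51, 81, 36, 81, 87]
Insert 51: [51, 94, 81, 36, 81, 87]
Insert 81: [51, 81, 94, 36, 81, 87]
Insert 36: [36, 51, 81, 94, 81, 87]
Insert 81: [36, 51, 81, 81, 94, 87]
Insert 87: [36, 51, 81, 81, 87, 94]

Sorted: [36, 51, 81, 81, 87, 94]


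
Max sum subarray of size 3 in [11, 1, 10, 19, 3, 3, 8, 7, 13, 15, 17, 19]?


[0:3]: 22
[1:4]: 30
[2:5]: 32
[3:6]: 25
[4:7]: 14
[5:8]: 18
[6:9]: 28
[7:10]: 35
[8:11]: 45
[9:12]: 51

Max: 51 at [9:12]


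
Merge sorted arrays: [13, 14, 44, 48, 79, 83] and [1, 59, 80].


Take 1 from B
Take 13 from A
Take 14 from A
Take 44 from A
Take 48 from A
Take 59 from B
Take 79 from A
Take 80 from B

Merged: [1, 13, 14, 44, 48, 59, 79, 80, 83]


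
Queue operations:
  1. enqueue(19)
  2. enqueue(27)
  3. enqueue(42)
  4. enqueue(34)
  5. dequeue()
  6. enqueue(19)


enqueue(19) -> [19]
enqueue(27) -> [19, 27]
enqueue(42) -> [19, 27, 42]
enqueue(34) -> [19, 27, 42, 34]
dequeue()->19, [27, 42, 34]
enqueue(19) -> [27, 42, 34, 19]

Final queue: [27, 42, 34, 19]


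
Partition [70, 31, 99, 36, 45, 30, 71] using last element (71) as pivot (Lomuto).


Pivot: 71
  70 <= 71: advance i (no swap)
  31 <= 71: advance i (no swap)
  36 <= 71: swap -> [70, 31, 36, 99, 45, 30, 71]
  45 <= 71: swap -> [70, 31, 36, 45, 99, 30, 71]
  30 <= 71: swap -> [70, 31, 36, 45, 30, 99, 71]
Place pivot at 5: [70, 31, 36, 45, 30, 71, 99]

Partitioned: [70, 31, 36, 45, 30, 71, 99]


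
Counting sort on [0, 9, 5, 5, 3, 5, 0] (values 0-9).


Input: [0, 9, 5, 5, 3, 5, 0]
Counts: [2, 0, 0, 1, 0, 3, 0, 0, 0, 1]

Sorted: [0, 0, 3, 5, 5, 5, 9]


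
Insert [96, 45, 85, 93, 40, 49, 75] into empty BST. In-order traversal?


Insert 96: root
Insert 45: L from 96
Insert 85: L from 96 -> R from 45
Insert 93: L from 96 -> R from 45 -> R from 85
Insert 40: L from 96 -> L from 45
Insert 49: L from 96 -> R from 45 -> L from 85
Insert 75: L from 96 -> R from 45 -> L from 85 -> R from 49

In-order: [40, 45, 49, 75, 85, 93, 96]


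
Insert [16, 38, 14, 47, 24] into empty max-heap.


Insert 16: [16]
Insert 38: [38, 16]
Insert 14: [38, 16, 14]
Insert 47: [47, 38, 14, 16]
Insert 24: [47, 38, 14, 16, 24]

Final heap: [47, 38, 14, 16, 24]


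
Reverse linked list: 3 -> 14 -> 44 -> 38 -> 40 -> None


Step 1: curr=3, set curr.next=prev(None) | reversed so far: 3
Step 2: curr=14, set curr.next=prev(3) | reversed so far: 14 -> 3
Step 3: curr=44, set curr.next=prev(14) | reversed so far: 44 -> 14 -> 3
Step 4: curr=38, set curr.next=prev(44) | reversed so far: 38 -> 44 -> 14 -> 3
Step 5: curr=40, set curr.next=prev(38) | reversed so far: 40 -> 38 -> 44 -> 14 -> 3

40 -> 38 -> 44 -> 14 -> 3 -> None


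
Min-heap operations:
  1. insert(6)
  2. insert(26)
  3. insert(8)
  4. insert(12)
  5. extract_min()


insert(6) -> [6]
insert(26) -> [6, 26]
insert(8) -> [6, 26, 8]
insert(12) -> [6, 12, 8, 26]
extract_min()->6, [8, 12, 26]

Final heap: [8, 12, 26]


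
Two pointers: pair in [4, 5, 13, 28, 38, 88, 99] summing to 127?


lo=0(4)+hi=6(99)=103
lo=1(5)+hi=6(99)=104
lo=2(13)+hi=6(99)=112
lo=3(28)+hi=6(99)=127

Yes: 28+99=127


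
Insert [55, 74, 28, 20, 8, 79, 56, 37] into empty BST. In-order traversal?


Insert 55: root
Insert 74: R from 55
Insert 28: L from 55
Insert 20: L from 55 -> L from 28
Insert 8: L from 55 -> L from 28 -> L from 20
Insert 79: R from 55 -> R from 74
Insert 56: R from 55 -> L from 74
Insert 37: L from 55 -> R from 28

In-order: [8, 20, 28, 37, 55, 56, 74, 79]


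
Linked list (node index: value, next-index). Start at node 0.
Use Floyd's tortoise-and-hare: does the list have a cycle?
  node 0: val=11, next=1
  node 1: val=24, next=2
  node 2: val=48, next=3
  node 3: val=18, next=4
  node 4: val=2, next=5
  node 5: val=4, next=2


Floyd's tortoise (slow, +1) and hare (fast, +2):
  init: slow=0, fast=0
  step 1: slow=1, fast=2
  step 2: slow=2, fast=4
  step 3: slow=3, fast=2
  step 4: slow=4, fast=4
  slow == fast at node 4: cycle detected

Cycle: yes


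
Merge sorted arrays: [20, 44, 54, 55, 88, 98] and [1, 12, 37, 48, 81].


Take 1 from B
Take 12 from B
Take 20 from A
Take 37 from B
Take 44 from A
Take 48 from B
Take 54 from A
Take 55 from A
Take 81 from B

Merged: [1, 12, 20, 37, 44, 48, 54, 55, 81, 88, 98]


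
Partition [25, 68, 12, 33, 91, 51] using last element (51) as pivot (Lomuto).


Pivot: 51
  25 <= 51: advance i (no swap)
  12 <= 51: swap -> [25, 12, 68, 33, 91, 51]
  33 <= 51: swap -> [25, 12, 33, 68, 91, 51]
Place pivot at 3: [25, 12, 33, 51, 91, 68]

Partitioned: [25, 12, 33, 51, 91, 68]


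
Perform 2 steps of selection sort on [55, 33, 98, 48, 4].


Initial: [55, 33, 98, 48, 4]
Step 1: min=4 at 4
  Swap: [4, 33, 98, 48, 55]
Step 2: min=33 at 1
  Swap: [4, 33, 98, 48, 55]

After 2 steps: [4, 33, 98, 48, 55]


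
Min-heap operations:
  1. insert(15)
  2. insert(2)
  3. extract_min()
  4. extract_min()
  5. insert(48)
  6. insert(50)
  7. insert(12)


insert(15) -> [15]
insert(2) -> [2, 15]
extract_min()->2, [15]
extract_min()->15, []
insert(48) -> [48]
insert(50) -> [48, 50]
insert(12) -> [12, 50, 48]

Final heap: [12, 50, 48]


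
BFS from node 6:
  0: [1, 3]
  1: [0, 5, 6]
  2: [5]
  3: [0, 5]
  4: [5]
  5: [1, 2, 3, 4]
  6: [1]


Visit 6, enqueue [1]
Visit 1, enqueue [0, 5]
Visit 0, enqueue [3]
Visit 5, enqueue [2, 4]
Visit 3, enqueue []
Visit 2, enqueue []
Visit 4, enqueue []

BFS order: [6, 1, 0, 5, 3, 2, 4]


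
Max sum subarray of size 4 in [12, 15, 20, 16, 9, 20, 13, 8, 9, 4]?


[0:4]: 63
[1:5]: 60
[2:6]: 65
[3:7]: 58
[4:8]: 50
[5:9]: 50
[6:10]: 34

Max: 65 at [2:6]


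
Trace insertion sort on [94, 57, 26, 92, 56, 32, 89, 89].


Initial: [94, 57, 26, 92, 56, 32, 89, 89]
Insert 57: [57, 94, 26, 92, 56, 32, 89, 89]
Insert 26: [26, 57, 94, 92, 56, 32, 89, 89]
Insert 92: [26, 57, 92, 94, 56, 32, 89, 89]
Insert 56: [26, 56, 57, 92, 94, 32, 89, 89]
Insert 32: [26, 32, 56, 57, 92, 94, 89, 89]
Insert 89: [26, 32, 56, 57, 89, 92, 94, 89]
Insert 89: [26, 32, 56, 57, 89, 89, 92, 94]

Sorted: [26, 32, 56, 57, 89, 89, 92, 94]


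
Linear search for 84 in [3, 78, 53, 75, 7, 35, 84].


i=0: 3!=84
i=1: 78!=84
i=2: 53!=84
i=3: 75!=84
i=4: 7!=84
i=5: 35!=84
i=6: 84==84 found!

Found at 6, 7 comps


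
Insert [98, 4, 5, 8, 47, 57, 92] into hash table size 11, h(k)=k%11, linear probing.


Insert 98: h=10 -> slot 10
Insert 4: h=4 -> slot 4
Insert 5: h=5 -> slot 5
Insert 8: h=8 -> slot 8
Insert 47: h=3 -> slot 3
Insert 57: h=2 -> slot 2
Insert 92: h=4, 2 probes -> slot 6

Table: [None, None, 57, 47, 4, 5, 92, None, 8, None, 98]


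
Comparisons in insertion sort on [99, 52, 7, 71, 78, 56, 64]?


Algorithm: insertion sort
Input: [99, 52, 7, 71, 78, 56, 64]
Sorted: [7, 52, 56, 64, 71, 78, 99]

15


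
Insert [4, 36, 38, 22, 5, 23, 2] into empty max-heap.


Insert 4: [4]
Insert 36: [36, 4]
Insert 38: [38, 4, 36]
Insert 22: [38, 22, 36, 4]
Insert 5: [38, 22, 36, 4, 5]
Insert 23: [38, 22, 36, 4, 5, 23]
Insert 2: [38, 22, 36, 4, 5, 23, 2]

Final heap: [38, 22, 36, 4, 5, 23, 2]


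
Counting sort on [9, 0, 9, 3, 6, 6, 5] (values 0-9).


Input: [9, 0, 9, 3, 6, 6, 5]
Counts: [1, 0, 0, 1, 0, 1, 2, 0, 0, 2]

Sorted: [0, 3, 5, 6, 6, 9, 9]


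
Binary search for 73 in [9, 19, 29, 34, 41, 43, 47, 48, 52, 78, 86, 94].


Step 1: lo=0, hi=11, mid=5, val=43
Step 2: lo=6, hi=11, mid=8, val=52
Step 3: lo=9, hi=11, mid=10, val=86
Step 4: lo=9, hi=9, mid=9, val=78

Not found


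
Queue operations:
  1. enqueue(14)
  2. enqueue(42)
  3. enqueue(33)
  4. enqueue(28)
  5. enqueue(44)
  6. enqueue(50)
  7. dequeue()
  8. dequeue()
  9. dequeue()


enqueue(14) -> [14]
enqueue(42) -> [14, 42]
enqueue(33) -> [14, 42, 33]
enqueue(28) -> [14, 42, 33, 28]
enqueue(44) -> [14, 42, 33, 28, 44]
enqueue(50) -> [14, 42, 33, 28, 44, 50]
dequeue()->14, [42, 33, 28, 44, 50]
dequeue()->42, [33, 28, 44, 50]
dequeue()->33, [28, 44, 50]

Final queue: [28, 44, 50]


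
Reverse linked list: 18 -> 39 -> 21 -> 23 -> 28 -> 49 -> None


Step 1: curr=18, set curr.next=prev(None) | reversed so far: 18
Step 2: curr=39, set curr.next=prev(18) | reversed so far: 39 -> 18
Step 3: curr=21, set curr.next=prev(39) | reversed so far: 21 -> 39 -> 18
Step 4: curr=23, set curr.next=prev(21) | reversed so far: 23 -> 21 -> 39 -> 18
Step 5: curr=28, set curr.next=prev(23) | reversed so far: 28 -> 23 -> 21 -> 39 -> 18
Step 6: curr=49, set curr.next=prev(28) | reversed so far: 49 -> 28 -> 23 -> 21 -> 39 -> 18

49 -> 28 -> 23 -> 21 -> 39 -> 18 -> None


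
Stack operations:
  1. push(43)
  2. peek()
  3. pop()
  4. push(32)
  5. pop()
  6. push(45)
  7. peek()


push(43) -> [43]
peek()->43
pop()->43, []
push(32) -> [32]
pop()->32, []
push(45) -> [45]
peek()->45

Final stack: [45]


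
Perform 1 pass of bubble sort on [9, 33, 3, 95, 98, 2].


Initial: [9, 33, 3, 95, 98, 2]
Pass 1: [9, 3, 33, 95, 2, 98] (2 swaps)

After 1 pass: [9, 3, 33, 95, 2, 98]


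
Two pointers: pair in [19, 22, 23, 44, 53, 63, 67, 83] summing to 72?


lo=0(19)+hi=7(83)=102
lo=0(19)+hi=6(67)=86
lo=0(19)+hi=5(63)=82
lo=0(19)+hi=4(53)=72

Yes: 19+53=72


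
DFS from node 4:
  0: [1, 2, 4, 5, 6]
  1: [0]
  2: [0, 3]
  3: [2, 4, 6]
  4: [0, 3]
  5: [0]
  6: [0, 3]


Visit 4, push [3, 0]
Visit 0, push [6, 5, 2, 1]
Visit 1, push []
Visit 2, push [3]
Visit 3, push [6]
Visit 6, push []
Visit 5, push []

DFS order: [4, 0, 1, 2, 3, 6, 5]


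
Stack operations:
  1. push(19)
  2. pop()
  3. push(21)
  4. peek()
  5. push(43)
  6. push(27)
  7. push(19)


push(19) -> [19]
pop()->19, []
push(21) -> [21]
peek()->21
push(43) -> [21, 43]
push(27) -> [21, 43, 27]
push(19) -> [21, 43, 27, 19]

Final stack: [21, 43, 27, 19]


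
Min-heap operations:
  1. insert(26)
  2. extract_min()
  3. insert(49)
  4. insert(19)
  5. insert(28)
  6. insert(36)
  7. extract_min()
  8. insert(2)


insert(26) -> [26]
extract_min()->26, []
insert(49) -> [49]
insert(19) -> [19, 49]
insert(28) -> [19, 49, 28]
insert(36) -> [19, 36, 28, 49]
extract_min()->19, [28, 36, 49]
insert(2) -> [2, 28, 49, 36]

Final heap: [2, 28, 49, 36]


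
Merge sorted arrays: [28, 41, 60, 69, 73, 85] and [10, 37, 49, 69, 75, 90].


Take 10 from B
Take 28 from A
Take 37 from B
Take 41 from A
Take 49 from B
Take 60 from A
Take 69 from A
Take 69 from B
Take 73 from A
Take 75 from B
Take 85 from A

Merged: [10, 28, 37, 41, 49, 60, 69, 69, 73, 75, 85, 90]


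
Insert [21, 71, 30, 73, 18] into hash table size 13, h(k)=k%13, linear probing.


Insert 21: h=8 -> slot 8
Insert 71: h=6 -> slot 6
Insert 30: h=4 -> slot 4
Insert 73: h=8, 1 probes -> slot 9
Insert 18: h=5 -> slot 5

Table: [None, None, None, None, 30, 18, 71, None, 21, 73, None, None, None]


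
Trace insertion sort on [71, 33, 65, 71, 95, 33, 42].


Initial: [71, 33, 65, 71, 95, 33, 42]
Insert 33: [33, 71, 65, 71, 95, 33, 42]
Insert 65: [33, 65, 71, 71, 95, 33, 42]
Insert 71: [33, 65, 71, 71, 95, 33, 42]
Insert 95: [33, 65, 71, 71, 95, 33, 42]
Insert 33: [33, 33, 65, 71, 71, 95, 42]
Insert 42: [33, 33, 42, 65, 71, 71, 95]

Sorted: [33, 33, 42, 65, 71, 71, 95]


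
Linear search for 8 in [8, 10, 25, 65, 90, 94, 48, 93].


i=0: 8==8 found!

Found at 0, 1 comps


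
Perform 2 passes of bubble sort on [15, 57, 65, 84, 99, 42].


Initial: [15, 57, 65, 84, 99, 42]
Pass 1: [15, 57, 65, 84, 42, 99] (1 swaps)
Pass 2: [15, 57, 65, 42, 84, 99] (1 swaps)

After 2 passes: [15, 57, 65, 42, 84, 99]


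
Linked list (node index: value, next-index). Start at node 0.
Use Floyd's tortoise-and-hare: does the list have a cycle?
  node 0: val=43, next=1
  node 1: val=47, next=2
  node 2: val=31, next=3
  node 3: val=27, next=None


Floyd's tortoise (slow, +1) and hare (fast, +2):
  init: slow=0, fast=0
  step 1: slow=1, fast=2
  step 2: fast 2->3->None, no cycle

Cycle: no


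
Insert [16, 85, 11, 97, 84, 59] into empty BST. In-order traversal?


Insert 16: root
Insert 85: R from 16
Insert 11: L from 16
Insert 97: R from 16 -> R from 85
Insert 84: R from 16 -> L from 85
Insert 59: R from 16 -> L from 85 -> L from 84

In-order: [11, 16, 59, 84, 85, 97]


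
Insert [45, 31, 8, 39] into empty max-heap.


Insert 45: [45]
Insert 31: [45, 31]
Insert 8: [45, 31, 8]
Insert 39: [45, 39, 8, 31]

Final heap: [45, 39, 8, 31]


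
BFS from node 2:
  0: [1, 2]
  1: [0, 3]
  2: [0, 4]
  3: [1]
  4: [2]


Visit 2, enqueue [0, 4]
Visit 0, enqueue [1]
Visit 4, enqueue []
Visit 1, enqueue [3]
Visit 3, enqueue []

BFS order: [2, 0, 4, 1, 3]


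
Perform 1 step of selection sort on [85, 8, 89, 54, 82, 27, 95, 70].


Initial: [85, 8, 89, 54, 82, 27, 95, 70]
Step 1: min=8 at 1
  Swap: [8, 85, 89, 54, 82, 27, 95, 70]

After 1 step: [8, 85, 89, 54, 82, 27, 95, 70]


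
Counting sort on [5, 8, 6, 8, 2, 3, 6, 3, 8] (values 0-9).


Input: [5, 8, 6, 8, 2, 3, 6, 3, 8]
Counts: [0, 0, 1, 2, 0, 1, 2, 0, 3, 0]

Sorted: [2, 3, 3, 5, 6, 6, 8, 8, 8]


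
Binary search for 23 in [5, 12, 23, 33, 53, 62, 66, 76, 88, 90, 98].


Step 1: lo=0, hi=10, mid=5, val=62
Step 2: lo=0, hi=4, mid=2, val=23

Found at index 2


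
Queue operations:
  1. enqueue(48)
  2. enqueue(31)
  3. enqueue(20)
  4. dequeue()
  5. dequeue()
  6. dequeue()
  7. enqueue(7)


enqueue(48) -> [48]
enqueue(31) -> [48, 31]
enqueue(20) -> [48, 31, 20]
dequeue()->48, [31, 20]
dequeue()->31, [20]
dequeue()->20, []
enqueue(7) -> [7]

Final queue: [7]


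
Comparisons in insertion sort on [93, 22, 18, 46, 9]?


Algorithm: insertion sort
Input: [93, 22, 18, 46, 9]
Sorted: [9, 18, 22, 46, 93]

9


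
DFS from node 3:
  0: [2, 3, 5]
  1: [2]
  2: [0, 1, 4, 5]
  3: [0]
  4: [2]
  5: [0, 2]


Visit 3, push [0]
Visit 0, push [5, 2]
Visit 2, push [5, 4, 1]
Visit 1, push []
Visit 4, push []
Visit 5, push []

DFS order: [3, 0, 2, 1, 4, 5]


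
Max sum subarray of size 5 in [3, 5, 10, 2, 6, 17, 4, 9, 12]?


[0:5]: 26
[1:6]: 40
[2:7]: 39
[3:8]: 38
[4:9]: 48

Max: 48 at [4:9]


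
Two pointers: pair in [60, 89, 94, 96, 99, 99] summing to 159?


lo=0(60)+hi=5(99)=159

Yes: 60+99=159


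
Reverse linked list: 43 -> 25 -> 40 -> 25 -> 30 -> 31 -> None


Step 1: curr=43, set curr.next=prev(None) | reversed so far: 43
Step 2: curr=25, set curr.next=prev(43) | reversed so far: 25 -> 43
Step 3: curr=40, set curr.next=prev(25) | reversed so far: 40 -> 25 -> 43
Step 4: curr=25, set curr.next=prev(40) | reversed so far: 25 -> 40 -> 25 -> 43
Step 5: curr=30, set curr.next=prev(25) | reversed so far: 30 -> 25 -> 40 -> 25 -> 43
Step 6: curr=31, set curr.next=prev(30) | reversed so far: 31 -> 30 -> 25 -> 40 -> 25 -> 43

31 -> 30 -> 25 -> 40 -> 25 -> 43 -> None


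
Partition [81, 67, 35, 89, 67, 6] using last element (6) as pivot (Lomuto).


Pivot: 6
Place pivot at 0: [6, 67, 35, 89, 67, 81]

Partitioned: [6, 67, 35, 89, 67, 81]


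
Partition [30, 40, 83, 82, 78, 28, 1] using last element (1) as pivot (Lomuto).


Pivot: 1
Place pivot at 0: [1, 40, 83, 82, 78, 28, 30]

Partitioned: [1, 40, 83, 82, 78, 28, 30]


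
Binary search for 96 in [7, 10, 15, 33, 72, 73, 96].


Step 1: lo=0, hi=6, mid=3, val=33
Step 2: lo=4, hi=6, mid=5, val=73
Step 3: lo=6, hi=6, mid=6, val=96

Found at index 6


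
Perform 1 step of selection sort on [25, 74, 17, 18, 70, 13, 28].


Initial: [25, 74, 17, 18, 70, 13, 28]
Step 1: min=13 at 5
  Swap: [13, 74, 17, 18, 70, 25, 28]

After 1 step: [13, 74, 17, 18, 70, 25, 28]


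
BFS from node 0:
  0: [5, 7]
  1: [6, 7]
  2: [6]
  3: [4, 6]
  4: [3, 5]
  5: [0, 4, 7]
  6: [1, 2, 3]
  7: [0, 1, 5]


Visit 0, enqueue [5, 7]
Visit 5, enqueue [4]
Visit 7, enqueue [1]
Visit 4, enqueue [3]
Visit 1, enqueue [6]
Visit 3, enqueue []
Visit 6, enqueue [2]
Visit 2, enqueue []

BFS order: [0, 5, 7, 4, 1, 3, 6, 2]


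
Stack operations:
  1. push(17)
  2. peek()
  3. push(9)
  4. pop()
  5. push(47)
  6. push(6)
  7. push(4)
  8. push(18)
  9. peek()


push(17) -> [17]
peek()->17
push(9) -> [17, 9]
pop()->9, [17]
push(47) -> [17, 47]
push(6) -> [17, 47, 6]
push(4) -> [17, 47, 6, 4]
push(18) -> [17, 47, 6, 4, 18]
peek()->18

Final stack: [17, 47, 6, 4, 18]


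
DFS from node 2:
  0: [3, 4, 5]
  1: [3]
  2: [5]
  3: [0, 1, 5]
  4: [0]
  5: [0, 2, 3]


Visit 2, push [5]
Visit 5, push [3, 0]
Visit 0, push [4, 3]
Visit 3, push [1]
Visit 1, push []
Visit 4, push []

DFS order: [2, 5, 0, 3, 1, 4]


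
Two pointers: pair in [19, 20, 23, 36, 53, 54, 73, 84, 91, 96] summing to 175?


lo=0(19)+hi=9(96)=115
lo=1(20)+hi=9(96)=116
lo=2(23)+hi=9(96)=119
lo=3(36)+hi=9(96)=132
lo=4(53)+hi=9(96)=149
lo=5(54)+hi=9(96)=150
lo=6(73)+hi=9(96)=169
lo=7(84)+hi=9(96)=180
lo=7(84)+hi=8(91)=175

Yes: 84+91=175


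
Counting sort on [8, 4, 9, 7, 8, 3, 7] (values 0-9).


Input: [8, 4, 9, 7, 8, 3, 7]
Counts: [0, 0, 0, 1, 1, 0, 0, 2, 2, 1]

Sorted: [3, 4, 7, 7, 8, 8, 9]


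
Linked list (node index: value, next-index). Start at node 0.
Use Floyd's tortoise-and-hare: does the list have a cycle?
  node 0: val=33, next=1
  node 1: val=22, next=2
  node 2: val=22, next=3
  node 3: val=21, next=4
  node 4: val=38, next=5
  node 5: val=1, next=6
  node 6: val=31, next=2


Floyd's tortoise (slow, +1) and hare (fast, +2):
  init: slow=0, fast=0
  step 1: slow=1, fast=2
  step 2: slow=2, fast=4
  step 3: slow=3, fast=6
  step 4: slow=4, fast=3
  step 5: slow=5, fast=5
  slow == fast at node 5: cycle detected

Cycle: yes


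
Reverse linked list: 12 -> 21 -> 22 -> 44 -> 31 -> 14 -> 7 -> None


Step 1: curr=12, set curr.next=prev(None) | reversed so far: 12
Step 2: curr=21, set curr.next=prev(12) | reversed so far: 21 -> 12
Step 3: curr=22, set curr.next=prev(21) | reversed so far: 22 -> 21 -> 12
Step 4: curr=44, set curr.next=prev(22) | reversed so far: 44 -> 22 -> 21 -> 12
Step 5: curr=31, set curr.next=prev(44) | reversed so far: 31 -> 44 -> 22 -> 21 -> 12
Step 6: curr=14, set curr.next=prev(31) | reversed so far: 14 -> 31 -> 44 -> 22 -> 21 -> 12
Step 7: curr=7, set curr.next=prev(14) | reversed so far: 7 -> 14 -> 31 -> 44 -> 22 -> 21 -> 12

7 -> 14 -> 31 -> 44 -> 22 -> 21 -> 12 -> None


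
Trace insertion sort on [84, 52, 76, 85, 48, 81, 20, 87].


Initial: [84, 52, 76, 85, 48, 81, 20, 87]
Insert 52: [52, 84, 76, 85, 48, 81, 20, 87]
Insert 76: [52, 76, 84, 85, 48, 81, 20, 87]
Insert 85: [52, 76, 84, 85, 48, 81, 20, 87]
Insert 48: [48, 52, 76, 84, 85, 81, 20, 87]
Insert 81: [48, 52, 76, 81, 84, 85, 20, 87]
Insert 20: [20, 48, 52, 76, 81, 84, 85, 87]
Insert 87: [20, 48, 52, 76, 81, 84, 85, 87]

Sorted: [20, 48, 52, 76, 81, 84, 85, 87]


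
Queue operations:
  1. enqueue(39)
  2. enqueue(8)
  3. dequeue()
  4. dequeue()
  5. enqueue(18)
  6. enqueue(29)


enqueue(39) -> [39]
enqueue(8) -> [39, 8]
dequeue()->39, [8]
dequeue()->8, []
enqueue(18) -> [18]
enqueue(29) -> [18, 29]

Final queue: [18, 29]


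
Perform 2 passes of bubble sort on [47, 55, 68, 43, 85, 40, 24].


Initial: [47, 55, 68, 43, 85, 40, 24]
Pass 1: [47, 55, 43, 68, 40, 24, 85] (3 swaps)
Pass 2: [47, 43, 55, 40, 24, 68, 85] (3 swaps)

After 2 passes: [47, 43, 55, 40, 24, 68, 85]


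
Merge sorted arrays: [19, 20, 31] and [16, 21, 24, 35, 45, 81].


Take 16 from B
Take 19 from A
Take 20 from A
Take 21 from B
Take 24 from B
Take 31 from A

Merged: [16, 19, 20, 21, 24, 31, 35, 45, 81]


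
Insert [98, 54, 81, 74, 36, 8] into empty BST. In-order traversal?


Insert 98: root
Insert 54: L from 98
Insert 81: L from 98 -> R from 54
Insert 74: L from 98 -> R from 54 -> L from 81
Insert 36: L from 98 -> L from 54
Insert 8: L from 98 -> L from 54 -> L from 36

In-order: [8, 36, 54, 74, 81, 98]


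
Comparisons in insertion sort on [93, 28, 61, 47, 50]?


Algorithm: insertion sort
Input: [93, 28, 61, 47, 50]
Sorted: [28, 47, 50, 61, 93]

9


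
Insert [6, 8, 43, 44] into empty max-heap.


Insert 6: [6]
Insert 8: [8, 6]
Insert 43: [43, 6, 8]
Insert 44: [44, 43, 8, 6]

Final heap: [44, 43, 8, 6]


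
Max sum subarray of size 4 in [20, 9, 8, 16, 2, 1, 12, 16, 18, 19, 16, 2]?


[0:4]: 53
[1:5]: 35
[2:6]: 27
[3:7]: 31
[4:8]: 31
[5:9]: 47
[6:10]: 65
[7:11]: 69
[8:12]: 55

Max: 69 at [7:11]


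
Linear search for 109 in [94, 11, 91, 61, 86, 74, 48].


i=0: 94!=109
i=1: 11!=109
i=2: 91!=109
i=3: 61!=109
i=4: 86!=109
i=5: 74!=109
i=6: 48!=109

Not found, 7 comps


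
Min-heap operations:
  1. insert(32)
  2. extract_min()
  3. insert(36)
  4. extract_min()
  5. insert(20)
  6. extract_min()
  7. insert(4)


insert(32) -> [32]
extract_min()->32, []
insert(36) -> [36]
extract_min()->36, []
insert(20) -> [20]
extract_min()->20, []
insert(4) -> [4]

Final heap: [4]
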